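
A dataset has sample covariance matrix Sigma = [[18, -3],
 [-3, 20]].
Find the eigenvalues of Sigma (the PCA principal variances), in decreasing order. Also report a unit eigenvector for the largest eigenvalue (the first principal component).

Step 1 — characteristic polynomial of 2×2 Sigma:
  det(Sigma - λI) = λ² - trace · λ + det = 0.
  trace = 18 + 20 = 38, det = 18·20 - (-3)² = 351.
Step 2 — discriminant:
  Δ = trace² - 4·det = 1444 - 1404 = 40.
Step 3 — eigenvalues:
  λ = (trace ± √Δ)/2 = (38 ± 6.3246)/2,
  λ_1 = 22.1623,  λ_2 = 15.8377.

Step 4 — unit eigenvector for λ_1: solve (Sigma - λ_1 I)v = 0. First row:
  (18 - 22.1623)·v_x + (-3)·v_y = 0, i.e. (-4.1623)·v_x + (-3)·v_y = 0,
  so v ∝ (b, λ_1 - a) = (-3, 4.1623); multiply by -1 so the first entry is positive: u = (3, -4.1623).
  ||u|| = √((3)² + (-4.1623)²) = √(26.3246) ≈ 5.1307,
  v_1 = u/||u|| ≈ (0.5847, -0.8112) (||v_1|| = 1).

λ_1 = 22.1623,  λ_2 = 15.8377;  v_1 ≈ (0.5847, -0.8112)


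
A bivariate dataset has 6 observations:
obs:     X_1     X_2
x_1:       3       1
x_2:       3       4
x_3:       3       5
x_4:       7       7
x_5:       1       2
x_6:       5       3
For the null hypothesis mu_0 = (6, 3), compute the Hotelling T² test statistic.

Step 1 — sample mean vector:
  mean(X_1) = (3 + 3 + 3 + 7 + 1 + 5) / 6 = 22/6 = 3.6667
  mean(X_2) = (1 + 4 + 5 + 7 + 2 + 3) / 6 = 22/6 = 3.6667
  x̄ = (3.6667, 3.6667),  deviation x̄ - mu_0 = (3.6667, 3.6667) - (6, 3) = (-2.3333, 0.6667).

Step 2 — sample covariance matrix, S[i,j] = (1/(n-1)) · Σ_k (x_{k,i} - mean_i) · (x_{k,j} - mean_j), divisor n-1 = 5:
  S[X_1,X_1] = ((-0.6667)·(-0.6667) + (-0.6667)·(-0.6667) + (-0.6667)·(-0.6667) + (3.3333)·(3.3333) + (-2.6667)·(-2.6667) + (1.3333)·(1.3333)) / 5 = 21.3333/5 = 4.2667
  S[X_1,X_2] = ((-0.6667)·(-2.6667) + (-0.6667)·(0.3333) + (-0.6667)·(1.3333) + (3.3333)·(3.3333) + (-2.6667)·(-1.6667) + (1.3333)·(-0.6667)) / 5 = 15.3333/5 = 3.0667
  S[X_2,X_2] = ((-2.6667)·(-2.6667) + (0.3333)·(0.3333) + (1.3333)·(1.3333) + (3.3333)·(3.3333) + (-1.6667)·(-1.6667) + (-0.6667)·(-0.6667)) / 5 = 23.3333/5 = 4.6667
  S = [[4.2667, 3.0667],
 [3.0667, 4.6667]].

Step 3 — invert S. det(S) = 4.2667·4.6667 - (3.0667)² = 10.5067.
  S^{-1} = (1/det) · [[d, -b], [-b, a]] = [[0.4442, -0.2919],
 [-0.2919, 0.4061]].

Step 4 — quadratic form (x̄ - mu_0)^T · S^{-1} · (x̄ - mu_0):
  S^{-1} · (x̄ - mu_0) = (-1.231, 0.9518),
  (x̄ - mu_0)^T · [...] = (-2.3333)·(-1.231) + (0.6667)·(0.9518) = 3.5068.

Step 5 — scale by n: T² = 6 · 3.5068 = 21.0406.

T² ≈ 21.0406


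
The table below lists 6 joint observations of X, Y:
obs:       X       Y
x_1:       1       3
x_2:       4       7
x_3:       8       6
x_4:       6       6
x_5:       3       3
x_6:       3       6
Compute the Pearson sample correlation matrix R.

Step 1 — column means:
  mean(X) = (1 + 4 + 8 + 6 + 3 + 3) / 6 = 25/6 = 4.1667
  mean(Y) = (3 + 7 + 6 + 6 + 3 + 6) / 6 = 31/6 = 5.1667

Step 2 — sample variances and covariances s[i,j] = (1/(n-1)) · Σ_k (x_{k,i} - mean_i) · (x_{k,j} - mean_j), with n-1 = 5:
  s[X,X] = ((-3.1667)·(-3.1667) + (-0.1667)·(-0.1667) + (3.8333)·(3.8333) + (1.8333)·(1.8333) + (-1.1667)·(-1.1667) + (-1.1667)·(-1.1667)) / 5 = 30.8333/5 = 6.1667
  s[X,Y] = ((-3.1667)·(-2.1667) + (-0.1667)·(1.8333) + (3.8333)·(0.8333) + (1.8333)·(0.8333) + (-1.1667)·(-2.1667) + (-1.1667)·(0.8333)) / 5 = 12.8333/5 = 2.5667
  s[Y,Y] = ((-2.1667)·(-2.1667) + (1.8333)·(1.8333) + (0.8333)·(0.8333) + (0.8333)·(0.8333) + (-2.1667)·(-2.1667) + (0.8333)·(0.8333)) / 5 = 14.8333/5 = 2.9667
  Sample standard deviations s_i = √(s[i,i]):
  s(X) = √(6.1667) = 2.4833
  s(Y) = √(2.9667) = 1.7224

Step 3 — r_{ij} = s_{ij} / (s_i · s_j):
  r[X,X] = 1 (diagonal).
  r[X,Y] = 2.5667 / (2.4833 · 1.7224) = 2.5667 / 4.2772 = 0.6001
  r[Y,Y] = 1 (diagonal).

R is symmetric with unit diagonal. Assembling:

R = [[1, 0.6001],
 [0.6001, 1]]


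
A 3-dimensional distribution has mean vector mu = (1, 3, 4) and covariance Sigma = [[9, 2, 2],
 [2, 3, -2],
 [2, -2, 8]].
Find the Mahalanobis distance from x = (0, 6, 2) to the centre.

Step 1 — centre the observation: (x - mu) = (-1, 3, -2).

Step 2 — invert Sigma (cofactor / det for 3×3, or solve directly):
  Sigma^{-1} = [[0.1667, -0.1667, -0.0833],
 [-0.1667, 0.5667, 0.1833],
 [-0.0833, 0.1833, 0.1917]].

Step 3 — form the quadratic (x - mu)^T · Sigma^{-1} · (x - mu):
  Sigma^{-1} · (x - mu) = (-0.5, 1.5, 0.25).
  (x - mu)^T · [Sigma^{-1} · (x - mu)] = (-1)·(-0.5) + (3)·(1.5) + (-2)·(0.25) = 4.5.

Step 4 — take square root: d = √(4.5) ≈ 2.1213.

d(x, mu) = √(4.5) ≈ 2.1213


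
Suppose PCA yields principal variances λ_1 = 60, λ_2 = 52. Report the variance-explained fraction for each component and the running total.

Step 1 — total variance = trace(Sigma) = Σ λ_i = 60 + 52 = 112.

Step 2 — fraction explained by component i = λ_i / Σ λ:
  PC1: 60/112 = 0.5357
  PC2: 52/112 = 0.4643

Step 3 — cumulative fraction after k components = (λ_1 + ... + λ_k) / Σ λ:
  k = 1: 60/112 = 0.5357
  k = 2: (60 + 52)/112 = 112/112 = 1

Summary (fraction, with percent):

explained: PC1 0.5357 (53.57%), PC2 0.4643 (46.43%);  cumulative: 0.5357, 1


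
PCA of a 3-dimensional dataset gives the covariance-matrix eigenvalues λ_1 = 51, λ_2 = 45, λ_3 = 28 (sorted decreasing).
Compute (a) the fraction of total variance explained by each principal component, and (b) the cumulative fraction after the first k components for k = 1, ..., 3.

Step 1 — total variance = trace(Sigma) = Σ λ_i = 51 + 45 + 28 = 124.

Step 2 — fraction explained by component i = λ_i / Σ λ:
  PC1: 51/124 = 0.4113
  PC2: 45/124 = 0.3629
  PC3: 28/124 = 0.2258

Step 3 — cumulative fraction after k components = (λ_1 + ... + λ_k) / Σ λ:
  k = 1: 51/124 = 0.4113
  k = 2: (51 + 45)/124 = 96/124 = 0.7742
  k = 3: (51 + 45 + 28)/124 = 124/124 = 1

Summary (fraction, with percent):

explained: PC1 0.4113 (41.13%), PC2 0.3629 (36.29%), PC3 0.2258 (22.58%);  cumulative: 0.4113, 0.7742, 1


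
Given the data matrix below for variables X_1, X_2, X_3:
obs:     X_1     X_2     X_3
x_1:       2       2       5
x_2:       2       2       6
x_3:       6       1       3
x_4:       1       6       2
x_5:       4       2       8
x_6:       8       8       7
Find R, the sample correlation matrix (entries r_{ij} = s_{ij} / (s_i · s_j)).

Step 1 — column means:
  mean(X_1) = (2 + 2 + 6 + 1 + 4 + 8) / 6 = 23/6 = 3.8333
  mean(X_2) = (2 + 2 + 1 + 6 + 2 + 8) / 6 = 21/6 = 3.5
  mean(X_3) = (5 + 6 + 3 + 2 + 8 + 7) / 6 = 31/6 = 5.1667

Step 2 — sample variances and covariances s[i,j] = (1/(n-1)) · Σ_k (x_{k,i} - mean_i) · (x_{k,j} - mean_j), with n-1 = 5:
  s[X_1,X_1] = ((-1.8333)·(-1.8333) + (-1.8333)·(-1.8333) + (2.1667)·(2.1667) + (-2.8333)·(-2.8333) + (0.1667)·(0.1667) + (4.1667)·(4.1667)) / 5 = 36.8333/5 = 7.3667
  s[X_1,X_2] = ((-1.8333)·(-1.5) + (-1.8333)·(-1.5) + (2.1667)·(-2.5) + (-2.8333)·(2.5) + (0.1667)·(-1.5) + (4.1667)·(4.5)) / 5 = 11.5/5 = 2.3
  s[X_1,X_3] = ((-1.8333)·(-0.1667) + (-1.8333)·(0.8333) + (2.1667)·(-2.1667) + (-2.8333)·(-3.1667) + (0.1667)·(2.8333) + (4.1667)·(1.8333)) / 5 = 11.1667/5 = 2.2333
  s[X_2,X_2] = ((-1.5)·(-1.5) + (-1.5)·(-1.5) + (-2.5)·(-2.5) + (2.5)·(2.5) + (-1.5)·(-1.5) + (4.5)·(4.5)) / 5 = 39.5/5 = 7.9
  s[X_2,X_3] = ((-1.5)·(-0.1667) + (-1.5)·(0.8333) + (-2.5)·(-2.1667) + (2.5)·(-3.1667) + (-1.5)·(2.8333) + (4.5)·(1.8333)) / 5 = 0.5/5 = 0.1
  s[X_3,X_3] = ((-0.1667)·(-0.1667) + (0.8333)·(0.8333) + (-2.1667)·(-2.1667) + (-3.1667)·(-3.1667) + (2.8333)·(2.8333) + (1.8333)·(1.8333)) / 5 = 26.8333/5 = 5.3667
  Sample standard deviations s_i = √(s[i,i]):
  s(X_1) = √(7.3667) = 2.7142
  s(X_2) = √(7.9) = 2.8107
  s(X_3) = √(5.3667) = 2.3166

Step 3 — r_{ij} = s_{ij} / (s_i · s_j):
  r[X_1,X_1] = 1 (diagonal).
  r[X_1,X_2] = 2.3 / (2.7142 · 2.8107) = 2.3 / 7.6287 = 0.3015
  r[X_1,X_3] = 2.2333 / (2.7142 · 2.3166) = 2.2333 / 6.2876 = 0.3552
  r[X_2,X_2] = 1 (diagonal).
  r[X_2,X_3] = 0.1 / (2.8107 · 2.3166) = 0.1 / 6.5113 = 0.0154
  r[X_3,X_3] = 1 (diagonal).

R is symmetric with unit diagonal. Assembling:

R = [[1, 0.3015, 0.3552],
 [0.3015, 1, 0.0154],
 [0.3552, 0.0154, 1]]


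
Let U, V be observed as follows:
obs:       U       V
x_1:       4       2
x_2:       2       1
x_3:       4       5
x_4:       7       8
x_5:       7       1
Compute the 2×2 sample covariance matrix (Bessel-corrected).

Step 1 — column means:
  mean(U) = (4 + 2 + 4 + 7 + 7) / 5 = 24/5 = 4.8
  mean(V) = (2 + 1 + 5 + 8 + 1) / 5 = 17/5 = 3.4

Step 2 — sample covariance S[i,j] = (1/(n-1)) · Σ_k (x_{k,i} - mean_i) · (x_{k,j} - mean_j), with n-1 = 4.
  S[U,U] = ((-0.8)·(-0.8) + (-2.8)·(-2.8) + (-0.8)·(-0.8) + (2.2)·(2.2) + (2.2)·(2.2)) / 4 = 18.8/4 = 4.7
  S[U,V] = ((-0.8)·(-1.4) + (-2.8)·(-2.4) + (-0.8)·(1.6) + (2.2)·(4.6) + (2.2)·(-2.4)) / 4 = 11.4/4 = 2.85
  S[V,V] = ((-1.4)·(-1.4) + (-2.4)·(-2.4) + (1.6)·(1.6) + (4.6)·(4.6) + (-2.4)·(-2.4)) / 4 = 37.2/4 = 9.3

S is symmetric (S[j,i] = S[i,j]). Assembling:

S = [[4.7, 2.85],
 [2.85, 9.3]]


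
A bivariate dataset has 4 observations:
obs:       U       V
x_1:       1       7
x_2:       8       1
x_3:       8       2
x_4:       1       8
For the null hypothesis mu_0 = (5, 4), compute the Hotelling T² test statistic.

Step 1 — sample mean vector:
  mean(U) = (1 + 8 + 8 + 1) / 4 = 18/4 = 4.5
  mean(V) = (7 + 1 + 2 + 8) / 4 = 18/4 = 4.5
  x̄ = (4.5, 4.5),  deviation x̄ - mu_0 = (4.5, 4.5) - (5, 4) = (-0.5, 0.5).

Step 2 — sample covariance matrix, S[i,j] = (1/(n-1)) · Σ_k (x_{k,i} - mean_i) · (x_{k,j} - mean_j), divisor n-1 = 3:
  S[U,U] = ((-3.5)·(-3.5) + (3.5)·(3.5) + (3.5)·(3.5) + (-3.5)·(-3.5)) / 3 = 49/3 = 16.3333
  S[U,V] = ((-3.5)·(2.5) + (3.5)·(-3.5) + (3.5)·(-2.5) + (-3.5)·(3.5)) / 3 = -42/3 = -14
  S[V,V] = ((2.5)·(2.5) + (-3.5)·(-3.5) + (-2.5)·(-2.5) + (3.5)·(3.5)) / 3 = 37/3 = 12.3333
  S = [[16.3333, -14],
 [-14, 12.3333]].

Step 3 — invert S. det(S) = 16.3333·12.3333 - (-14)² = 5.4444.
  S^{-1} = (1/det) · [[d, -b], [-b, a]] = [[2.2653, 2.5714],
 [2.5714, 3]].

Step 4 — quadratic form (x̄ - mu_0)^T · S^{-1} · (x̄ - mu_0):
  S^{-1} · (x̄ - mu_0) = (0.1531, 0.2143),
  (x̄ - mu_0)^T · [...] = (-0.5)·(0.1531) + (0.5)·(0.2143) = 0.0306.

Step 5 — scale by n: T² = 4 · 0.0306 = 0.1224.

T² ≈ 0.1224


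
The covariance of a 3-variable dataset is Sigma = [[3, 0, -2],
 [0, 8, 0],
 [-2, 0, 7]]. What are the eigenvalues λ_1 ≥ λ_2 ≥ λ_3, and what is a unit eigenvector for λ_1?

Step 1 — characteristic polynomial p(λ) = det(λI - Sigma) = λ³ - tr·λ² + c_1·λ - det, where tr = trace, c_1 = sum of the principal 2×2 minors, det = det(Sigma):
  tr = 3 + 8 + 7 = 18,
  c_1 = (3·8 - (0)²) + (3·7 - (-2)²) + (8·7 - (0)²) = 24 + 17 + 56 = 97,
  det = 3·(8·7 - (0)²) - (0)·((0)·7 - (0)·(-2)) + (-2)·((0)·(0) - 8·(-2)) = 3·(56) - (0)·(0) + (-2)·(16) = 136.
  So p(λ) = λ³ - 18λ² + 97λ - 136.
Step 2 — look for an integer root (rational root theorem: any rational root is an integer divisor of 136). Testing λ = 8:
  p(8) = 512 - 1152 + 776 - 136 = 0  ✓
  Dividing out (λ - 8): p(λ) = (λ - 8)(λ² - 10λ + 17).
Step 3 — remaining eigenvalues from the quadratic λ² - 10λ + 17 = 0:
  Δ = 10² - 4·17 = 100 - 68 = 32,  λ = (10 ± √32)/2 = (10 ± 5.6569)/2 ≈ 7.8284 or 2.1716.
  Sorted: λ_1 = 8,  λ_2 = 7.8284,  λ_3 = 2.1716  (check: sum = 18 = tr ✓).

Step 4 — unit eigenvector for λ_1 = 8: v spans the null space of (Sigma - λ_1 I), whose rows are
  r_1 = (-5, 0, -2),  r_2 = (0, 0, 0),  r_3 = (-2, 0, -1).
  v is orthogonal to every row, so take v ∝ r_1 × r_3 = ((0)·(-1) - (-2)·(0), (-2)·(-2) - (-5)·(-1), (-5)·(0) - (0)·(-2)) = (0, -1, 0).
  Rescale (multiply by -1 so the first nonzero entry is positive): u = (0, 1, 0).
  ||u|| = √((0)² + (1)² + (0)²) = √(1) = 1,  v_1 = u/||u|| ≈ (0, 1, 0) (||v_1|| = 1).

λ_1 = 8,  λ_2 = 7.8284,  λ_3 = 2.1716;  v_1 ≈ (0, 1, 0)


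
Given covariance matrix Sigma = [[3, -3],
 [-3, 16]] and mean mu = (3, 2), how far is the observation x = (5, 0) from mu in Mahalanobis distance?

Step 1 — centre the observation: (x - mu) = (2, -2).

Step 2 — invert Sigma. det(Sigma) = 3·16 - (-3)² = 39.
  Sigma^{-1} = (1/det) · [[d, -b], [-b, a]] = [[0.4103, 0.0769],
 [0.0769, 0.0769]].

Step 3 — form the quadratic (x - mu)^T · Sigma^{-1} · (x - mu):
  Sigma^{-1} · (x - mu) = (0.6667, 0).
  (x - mu)^T · [Sigma^{-1} · (x - mu)] = (2)·(0.6667) + (-2)·(0) = 1.3333.

Step 4 — take square root: d = √(1.3333) ≈ 1.1547.

d(x, mu) = √(1.3333) ≈ 1.1547


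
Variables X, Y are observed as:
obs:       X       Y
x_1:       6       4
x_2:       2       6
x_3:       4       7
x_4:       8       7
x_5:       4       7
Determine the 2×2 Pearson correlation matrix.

Step 1 — column means:
  mean(X) = (6 + 2 + 4 + 8 + 4) / 5 = 24/5 = 4.8
  mean(Y) = (4 + 6 + 7 + 7 + 7) / 5 = 31/5 = 6.2

Step 2 — sample variances and covariances s[i,j] = (1/(n-1)) · Σ_k (x_{k,i} - mean_i) · (x_{k,j} - mean_j), with n-1 = 4:
  s[X,X] = ((1.2)·(1.2) + (-2.8)·(-2.8) + (-0.8)·(-0.8) + (3.2)·(3.2) + (-0.8)·(-0.8)) / 4 = 20.8/4 = 5.2
  s[X,Y] = ((1.2)·(-2.2) + (-2.8)·(-0.2) + (-0.8)·(0.8) + (3.2)·(0.8) + (-0.8)·(0.8)) / 4 = -0.8/4 = -0.2
  s[Y,Y] = ((-2.2)·(-2.2) + (-0.2)·(-0.2) + (0.8)·(0.8) + (0.8)·(0.8) + (0.8)·(0.8)) / 4 = 6.8/4 = 1.7
  Sample standard deviations s_i = √(s[i,i]):
  s(X) = √(5.2) = 2.2804
  s(Y) = √(1.7) = 1.3038

Step 3 — r_{ij} = s_{ij} / (s_i · s_j):
  r[X,X] = 1 (diagonal).
  r[X,Y] = -0.2 / (2.2804 · 1.3038) = -0.2 / 2.9732 = -0.0673
  r[Y,Y] = 1 (diagonal).

R is symmetric with unit diagonal. Assembling:

R = [[1, -0.0673],
 [-0.0673, 1]]


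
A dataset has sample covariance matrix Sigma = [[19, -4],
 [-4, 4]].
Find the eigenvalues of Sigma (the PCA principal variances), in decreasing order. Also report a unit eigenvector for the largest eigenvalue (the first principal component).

Step 1 — characteristic polynomial of 2×2 Sigma:
  det(Sigma - λI) = λ² - trace · λ + det = 0.
  trace = 19 + 4 = 23, det = 19·4 - (-4)² = 60.
Step 2 — discriminant:
  Δ = trace² - 4·det = 529 - 240 = 289.
Step 3 — eigenvalues:
  λ = (trace ± √Δ)/2 = (23 ± 17)/2,
  λ_1 = 20,  λ_2 = 3.

Step 4 — unit eigenvector for λ_1: solve (Sigma - λ_1 I)v = 0. First row:
  (19 - 20)·v_x + (-4)·v_y = 0, i.e. (-1)·v_x + (-4)·v_y = 0,
  so v ∝ (b, λ_1 - a) = (-4, 1); multiply by -1 so the first entry is positive: u = (4, -1).
  ||u|| = √((4)² + (-1)²) = √(17) ≈ 4.1231,
  v_1 = u/||u|| ≈ (0.9701, -0.2425) (||v_1|| = 1).

λ_1 = 20,  λ_2 = 3;  v_1 ≈ (0.9701, -0.2425)


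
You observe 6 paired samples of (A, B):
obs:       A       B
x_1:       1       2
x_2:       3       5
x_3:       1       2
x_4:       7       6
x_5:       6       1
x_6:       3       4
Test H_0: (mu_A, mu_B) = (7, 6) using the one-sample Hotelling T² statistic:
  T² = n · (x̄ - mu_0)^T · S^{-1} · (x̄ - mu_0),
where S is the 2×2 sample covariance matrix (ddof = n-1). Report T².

Step 1 — sample mean vector:
  mean(A) = (1 + 3 + 1 + 7 + 6 + 3) / 6 = 21/6 = 3.5
  mean(B) = (2 + 5 + 2 + 6 + 1 + 4) / 6 = 20/6 = 3.3333
  x̄ = (3.5, 3.3333),  deviation x̄ - mu_0 = (3.5, 3.3333) - (7, 6) = (-3.5, -2.6667).

Step 2 — sample covariance matrix, S[i,j] = (1/(n-1)) · Σ_k (x_{k,i} - mean_i) · (x_{k,j} - mean_j), divisor n-1 = 5:
  S[A,A] = ((-2.5)·(-2.5) + (-0.5)·(-0.5) + (-2.5)·(-2.5) + (3.5)·(3.5) + (2.5)·(2.5) + (-0.5)·(-0.5)) / 5 = 31.5/5 = 6.3
  S[A,B] = ((-2.5)·(-1.3333) + (-0.5)·(1.6667) + (-2.5)·(-1.3333) + (3.5)·(2.6667) + (2.5)·(-2.3333) + (-0.5)·(0.6667)) / 5 = 9/5 = 1.8
  S[B,B] = ((-1.3333)·(-1.3333) + (1.6667)·(1.6667) + (-1.3333)·(-1.3333) + (2.6667)·(2.6667) + (-2.3333)·(-2.3333) + (0.6667)·(0.6667)) / 5 = 19.3333/5 = 3.8667
  S = [[6.3, 1.8],
 [1.8, 3.8667]].

Step 3 — invert S. det(S) = 6.3·3.8667 - (1.8)² = 21.12.
  S^{-1} = (1/det) · [[d, -b], [-b, a]] = [[0.1831, -0.0852],
 [-0.0852, 0.2983]].

Step 4 — quadratic form (x̄ - mu_0)^T · S^{-1} · (x̄ - mu_0):
  S^{-1} · (x̄ - mu_0) = (-0.4135, -0.4972),
  (x̄ - mu_0)^T · [...] = (-3.5)·(-0.4135) + (-2.6667)·(-0.4972) = 2.773.

Step 5 — scale by n: T² = 6 · 2.773 = 16.6383.

T² ≈ 16.6383


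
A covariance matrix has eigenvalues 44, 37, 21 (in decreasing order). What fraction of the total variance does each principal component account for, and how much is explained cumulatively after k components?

Step 1 — total variance = trace(Sigma) = Σ λ_i = 44 + 37 + 21 = 102.

Step 2 — fraction explained by component i = λ_i / Σ λ:
  PC1: 44/102 = 0.4314
  PC2: 37/102 = 0.3627
  PC3: 21/102 = 0.2059

Step 3 — cumulative fraction after k components = (λ_1 + ... + λ_k) / Σ λ:
  k = 1: 44/102 = 0.4314
  k = 2: (44 + 37)/102 = 81/102 = 0.7941
  k = 3: (44 + 37 + 21)/102 = 102/102 = 1

Summary (fraction, with percent):

explained: PC1 0.4314 (43.14%), PC2 0.3627 (36.27%), PC3 0.2059 (20.59%);  cumulative: 0.4314, 0.7941, 1


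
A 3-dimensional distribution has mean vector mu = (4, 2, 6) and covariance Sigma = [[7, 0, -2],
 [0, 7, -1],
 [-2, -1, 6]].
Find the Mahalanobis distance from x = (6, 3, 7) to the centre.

Step 1 — centre the observation: (x - mu) = (2, 1, 1).

Step 2 — invert Sigma (cofactor / det for 3×3, or solve directly):
  Sigma^{-1} = [[0.1583, 0.0077, 0.0541],
 [0.0077, 0.1467, 0.027],
 [0.0541, 0.027, 0.1892]].

Step 3 — form the quadratic (x - mu)^T · Sigma^{-1} · (x - mu):
  Sigma^{-1} · (x - mu) = (0.3784, 0.1892, 0.3243).
  (x - mu)^T · [Sigma^{-1} · (x - mu)] = (2)·(0.3784) + (1)·(0.1892) + (1)·(0.3243) = 1.2703.

Step 4 — take square root: d = √(1.2703) ≈ 1.1271.

d(x, mu) = √(1.2703) ≈ 1.1271


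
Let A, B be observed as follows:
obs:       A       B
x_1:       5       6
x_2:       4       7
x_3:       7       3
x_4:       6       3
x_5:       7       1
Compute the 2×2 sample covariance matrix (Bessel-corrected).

Step 1 — column means:
  mean(A) = (5 + 4 + 7 + 6 + 7) / 5 = 29/5 = 5.8
  mean(B) = (6 + 7 + 3 + 3 + 1) / 5 = 20/5 = 4

Step 2 — sample covariance S[i,j] = (1/(n-1)) · Σ_k (x_{k,i} - mean_i) · (x_{k,j} - mean_j), with n-1 = 4.
  S[A,A] = ((-0.8)·(-0.8) + (-1.8)·(-1.8) + (1.2)·(1.2) + (0.2)·(0.2) + (1.2)·(1.2)) / 4 = 6.8/4 = 1.7
  S[A,B] = ((-0.8)·(2) + (-1.8)·(3) + (1.2)·(-1) + (0.2)·(-1) + (1.2)·(-3)) / 4 = -12/4 = -3
  S[B,B] = ((2)·(2) + (3)·(3) + (-1)·(-1) + (-1)·(-1) + (-3)·(-3)) / 4 = 24/4 = 6

S is symmetric (S[j,i] = S[i,j]). Assembling:

S = [[1.7, -3],
 [-3, 6]]


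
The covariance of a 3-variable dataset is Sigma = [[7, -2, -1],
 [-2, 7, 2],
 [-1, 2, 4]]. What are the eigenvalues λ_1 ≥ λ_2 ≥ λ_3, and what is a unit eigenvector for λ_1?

Step 1 — characteristic polynomial p(λ) = det(λI - Sigma) = λ³ - tr·λ² + c_1·λ - det, where tr = trace, c_1 = sum of the principal 2×2 minors, det = det(Sigma):
  tr = 7 + 7 + 4 = 18,
  c_1 = (7·7 - (-2)²) + (7·4 - (-1)²) + (7·4 - (2)²) = 45 + 27 + 24 = 96,
  det = 7·(7·4 - (2)²) - (-2)·((-2)·4 - (2)·(-1)) + (-1)·((-2)·(2) - 7·(-1)) = 7·(24) - (-2)·(-6) + (-1)·(3) = 153.
  So p(λ) = λ³ - 18λ² + 96λ - 153.
Step 2 — look for an integer root (rational root theorem: any rational root is an integer divisor of 153). Testing λ = 3:
  p(3) = 27 - 162 + 288 - 153 = 0  ✓
  Dividing out (λ - 3): p(λ) = (λ - 3)(λ² - 15λ + 51).
Step 3 — remaining eigenvalues from the quadratic λ² - 15λ + 51 = 0:
  Δ = 15² - 4·51 = 225 - 204 = 21,  λ = (15 ± √21)/2 = (15 ± 4.5826)/2 ≈ 9.7913 or 5.2087.
  Sorted: λ_1 = 9.7913,  λ_2 = 5.2087,  λ_3 = 3  (check: sum = 18 = tr ✓).

Step 4 — unit eigenvector for λ_1 ≈ 9.7913: v spans the null space of (Sigma - λ_1 I), whose rows are
  r_1 = (-2.7913, -2, -1),  r_2 = (-2, -2.7913, 2),  r_3 = (-1, 2, -5.7913).
  v is orthogonal to every row, so take v ∝ r_1 × r_2 = ((-2)·(2) - (-1)·(-2.7913), (-1)·(-2) - (-2.7913)·(2), (-2.7913)·(-2.7913) - (-2)·(-2)) ≈ (-6.7913, 7.5826, 3.7913).
  Rescale (multiply by -1 so the first nonzero entry is positive): u = (6.7913, -7.5826, -3.7913).
  ||u|| = √((6.7913)² + (-7.5826)² + (-3.7913)²) = √(117.9909) ≈ 10.8624,  v_1 = u/||u|| ≈ (0.6252, -0.6981, -0.349) (||v_1|| = 1).

λ_1 = 9.7913,  λ_2 = 5.2087,  λ_3 = 3;  v_1 ≈ (0.6252, -0.6981, -0.349)


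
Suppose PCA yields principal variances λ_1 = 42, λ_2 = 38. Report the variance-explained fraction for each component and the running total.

Step 1 — total variance = trace(Sigma) = Σ λ_i = 42 + 38 = 80.

Step 2 — fraction explained by component i = λ_i / Σ λ:
  PC1: 42/80 = 0.525
  PC2: 38/80 = 0.475

Step 3 — cumulative fraction after k components = (λ_1 + ... + λ_k) / Σ λ:
  k = 1: 42/80 = 0.525
  k = 2: (42 + 38)/80 = 80/80 = 1

Summary (fraction, with percent):

explained: PC1 0.525 (52.5%), PC2 0.475 (47.5%);  cumulative: 0.525, 1


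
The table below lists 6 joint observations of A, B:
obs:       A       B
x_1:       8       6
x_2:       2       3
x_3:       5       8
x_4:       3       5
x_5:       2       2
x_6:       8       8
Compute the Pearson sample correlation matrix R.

Step 1 — column means:
  mean(A) = (8 + 2 + 5 + 3 + 2 + 8) / 6 = 28/6 = 4.6667
  mean(B) = (6 + 3 + 8 + 5 + 2 + 8) / 6 = 32/6 = 5.3333

Step 2 — sample variances and covariances s[i,j] = (1/(n-1)) · Σ_k (x_{k,i} - mean_i) · (x_{k,j} - mean_j), with n-1 = 5:
  s[A,A] = ((3.3333)·(3.3333) + (-2.6667)·(-2.6667) + (0.3333)·(0.3333) + (-1.6667)·(-1.6667) + (-2.6667)·(-2.6667) + (3.3333)·(3.3333)) / 5 = 39.3333/5 = 7.8667
  s[A,B] = ((3.3333)·(0.6667) + (-2.6667)·(-2.3333) + (0.3333)·(2.6667) + (-1.6667)·(-0.3333) + (-2.6667)·(-3.3333) + (3.3333)·(2.6667)) / 5 = 27.6667/5 = 5.5333
  s[B,B] = ((0.6667)·(0.6667) + (-2.3333)·(-2.3333) + (2.6667)·(2.6667) + (-0.3333)·(-0.3333) + (-3.3333)·(-3.3333) + (2.6667)·(2.6667)) / 5 = 31.3333/5 = 6.2667
  Sample standard deviations s_i = √(s[i,i]):
  s(A) = √(7.8667) = 2.8048
  s(B) = √(6.2667) = 2.5033

Step 3 — r_{ij} = s_{ij} / (s_i · s_j):
  r[A,A] = 1 (diagonal).
  r[A,B] = 5.5333 / (2.8048 · 2.5033) = 5.5333 / 7.0212 = 0.7881
  r[B,B] = 1 (diagonal).

R is symmetric with unit diagonal. Assembling:

R = [[1, 0.7881],
 [0.7881, 1]]


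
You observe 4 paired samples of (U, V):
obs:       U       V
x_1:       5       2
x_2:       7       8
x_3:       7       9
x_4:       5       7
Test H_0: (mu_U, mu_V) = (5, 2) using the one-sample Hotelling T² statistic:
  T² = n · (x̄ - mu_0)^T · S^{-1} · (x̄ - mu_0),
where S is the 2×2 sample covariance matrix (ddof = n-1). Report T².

Step 1 — sample mean vector:
  mean(U) = (5 + 7 + 7 + 5) / 4 = 24/4 = 6
  mean(V) = (2 + 8 + 9 + 7) / 4 = 26/4 = 6.5
  x̄ = (6, 6.5),  deviation x̄ - mu_0 = (6, 6.5) - (5, 2) = (1, 4.5).

Step 2 — sample covariance matrix, S[i,j] = (1/(n-1)) · Σ_k (x_{k,i} - mean_i) · (x_{k,j} - mean_j), divisor n-1 = 3:
  S[U,U] = ((-1)·(-1) + (1)·(1) + (1)·(1) + (-1)·(-1)) / 3 = 4/3 = 1.3333
  S[U,V] = ((-1)·(-4.5) + (1)·(1.5) + (1)·(2.5) + (-1)·(0.5)) / 3 = 8/3 = 2.6667
  S[V,V] = ((-4.5)·(-4.5) + (1.5)·(1.5) + (2.5)·(2.5) + (0.5)·(0.5)) / 3 = 29/3 = 9.6667
  S = [[1.3333, 2.6667],
 [2.6667, 9.6667]].

Step 3 — invert S. det(S) = 1.3333·9.6667 - (2.6667)² = 5.7778.
  S^{-1} = (1/det) · [[d, -b], [-b, a]] = [[1.6731, -0.4615],
 [-0.4615, 0.2308]].

Step 4 — quadratic form (x̄ - mu_0)^T · S^{-1} · (x̄ - mu_0):
  S^{-1} · (x̄ - mu_0) = (-0.4038, 0.5769),
  (x̄ - mu_0)^T · [...] = (1)·(-0.4038) + (4.5)·(0.5769) = 2.1923.

Step 5 — scale by n: T² = 4 · 2.1923 = 8.7692.

T² ≈ 8.7692


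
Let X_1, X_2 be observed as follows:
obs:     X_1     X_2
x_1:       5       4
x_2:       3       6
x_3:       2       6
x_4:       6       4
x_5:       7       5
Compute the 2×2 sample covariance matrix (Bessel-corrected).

Step 1 — column means:
  mean(X_1) = (5 + 3 + 2 + 6 + 7) / 5 = 23/5 = 4.6
  mean(X_2) = (4 + 6 + 6 + 4 + 5) / 5 = 25/5 = 5

Step 2 — sample covariance S[i,j] = (1/(n-1)) · Σ_k (x_{k,i} - mean_i) · (x_{k,j} - mean_j), with n-1 = 4.
  S[X_1,X_1] = ((0.4)·(0.4) + (-1.6)·(-1.6) + (-2.6)·(-2.6) + (1.4)·(1.4) + (2.4)·(2.4)) / 4 = 17.2/4 = 4.3
  S[X_1,X_2] = ((0.4)·(-1) + (-1.6)·(1) + (-2.6)·(1) + (1.4)·(-1) + (2.4)·(0)) / 4 = -6/4 = -1.5
  S[X_2,X_2] = ((-1)·(-1) + (1)·(1) + (1)·(1) + (-1)·(-1) + (0)·(0)) / 4 = 4/4 = 1

S is symmetric (S[j,i] = S[i,j]). Assembling:

S = [[4.3, -1.5],
 [-1.5, 1]]


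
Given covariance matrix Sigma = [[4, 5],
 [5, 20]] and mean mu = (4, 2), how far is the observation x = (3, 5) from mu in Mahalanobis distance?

Step 1 — centre the observation: (x - mu) = (-1, 3).

Step 2 — invert Sigma. det(Sigma) = 4·20 - (5)² = 55.
  Sigma^{-1} = (1/det) · [[d, -b], [-b, a]] = [[0.3636, -0.0909],
 [-0.0909, 0.0727]].

Step 3 — form the quadratic (x - mu)^T · Sigma^{-1} · (x - mu):
  Sigma^{-1} · (x - mu) = (-0.6364, 0.3091).
  (x - mu)^T · [Sigma^{-1} · (x - mu)] = (-1)·(-0.6364) + (3)·(0.3091) = 1.5636.

Step 4 — take square root: d = √(1.5636) ≈ 1.2505.

d(x, mu) = √(1.5636) ≈ 1.2505


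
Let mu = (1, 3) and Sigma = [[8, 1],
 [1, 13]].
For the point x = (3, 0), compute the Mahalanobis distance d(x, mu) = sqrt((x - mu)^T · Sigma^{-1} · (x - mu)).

Step 1 — centre the observation: (x - mu) = (2, -3).

Step 2 — invert Sigma. det(Sigma) = 8·13 - (1)² = 103.
  Sigma^{-1} = (1/det) · [[d, -b], [-b, a]] = [[0.1262, -0.0097],
 [-0.0097, 0.0777]].

Step 3 — form the quadratic (x - mu)^T · Sigma^{-1} · (x - mu):
  Sigma^{-1} · (x - mu) = (0.2816, -0.2524).
  (x - mu)^T · [Sigma^{-1} · (x - mu)] = (2)·(0.2816) + (-3)·(-0.2524) = 1.3204.

Step 4 — take square root: d = √(1.3204) ≈ 1.1491.

d(x, mu) = √(1.3204) ≈ 1.1491


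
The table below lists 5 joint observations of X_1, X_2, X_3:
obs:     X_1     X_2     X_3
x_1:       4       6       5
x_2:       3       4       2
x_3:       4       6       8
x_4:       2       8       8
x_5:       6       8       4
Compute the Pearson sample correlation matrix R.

Step 1 — column means:
  mean(X_1) = (4 + 3 + 4 + 2 + 6) / 5 = 19/5 = 3.8
  mean(X_2) = (6 + 4 + 6 + 8 + 8) / 5 = 32/5 = 6.4
  mean(X_3) = (5 + 2 + 8 + 8 + 4) / 5 = 27/5 = 5.4

Step 2 — sample variances and covariances s[i,j] = (1/(n-1)) · Σ_k (x_{k,i} - mean_i) · (x_{k,j} - mean_j), with n-1 = 4:
  s[X_1,X_1] = ((0.2)·(0.2) + (-0.8)·(-0.8) + (0.2)·(0.2) + (-1.8)·(-1.8) + (2.2)·(2.2)) / 4 = 8.8/4 = 2.2
  s[X_1,X_2] = ((0.2)·(-0.4) + (-0.8)·(-2.4) + (0.2)·(-0.4) + (-1.8)·(1.6) + (2.2)·(1.6)) / 4 = 2.4/4 = 0.6
  s[X_1,X_3] = ((0.2)·(-0.4) + (-0.8)·(-3.4) + (0.2)·(2.6) + (-1.8)·(2.6) + (2.2)·(-1.4)) / 4 = -4.6/4 = -1.15
  s[X_2,X_2] = ((-0.4)·(-0.4) + (-2.4)·(-2.4) + (-0.4)·(-0.4) + (1.6)·(1.6) + (1.6)·(1.6)) / 4 = 11.2/4 = 2.8
  s[X_2,X_3] = ((-0.4)·(-0.4) + (-2.4)·(-3.4) + (-0.4)·(2.6) + (1.6)·(2.6) + (1.6)·(-1.4)) / 4 = 9.2/4 = 2.3
  s[X_3,X_3] = ((-0.4)·(-0.4) + (-3.4)·(-3.4) + (2.6)·(2.6) + (2.6)·(2.6) + (-1.4)·(-1.4)) / 4 = 27.2/4 = 6.8
  Sample standard deviations s_i = √(s[i,i]):
  s(X_1) = √(2.2) = 1.4832
  s(X_2) = √(2.8) = 1.6733
  s(X_3) = √(6.8) = 2.6077

Step 3 — r_{ij} = s_{ij} / (s_i · s_j):
  r[X_1,X_1] = 1 (diagonal).
  r[X_1,X_2] = 0.6 / (1.4832 · 1.6733) = 0.6 / 2.4819 = 0.2417
  r[X_1,X_3] = -1.15 / (1.4832 · 2.6077) = -1.15 / 3.8678 = -0.2973
  r[X_2,X_2] = 1 (diagonal).
  r[X_2,X_3] = 2.3 / (1.6733 · 2.6077) = 2.3 / 4.3635 = 0.5271
  r[X_3,X_3] = 1 (diagonal).

R is symmetric with unit diagonal. Assembling:

R = [[1, 0.2417, -0.2973],
 [0.2417, 1, 0.5271],
 [-0.2973, 0.5271, 1]]


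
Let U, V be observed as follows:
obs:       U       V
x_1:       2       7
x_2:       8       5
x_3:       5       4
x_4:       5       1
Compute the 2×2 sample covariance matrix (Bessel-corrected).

Step 1 — column means:
  mean(U) = (2 + 8 + 5 + 5) / 4 = 20/4 = 5
  mean(V) = (7 + 5 + 4 + 1) / 4 = 17/4 = 4.25

Step 2 — sample covariance S[i,j] = (1/(n-1)) · Σ_k (x_{k,i} - mean_i) · (x_{k,j} - mean_j), with n-1 = 3.
  S[U,U] = ((-3)·(-3) + (3)·(3) + (0)·(0) + (0)·(0)) / 3 = 18/3 = 6
  S[U,V] = ((-3)·(2.75) + (3)·(0.75) + (0)·(-0.25) + (0)·(-3.25)) / 3 = -6/3 = -2
  S[V,V] = ((2.75)·(2.75) + (0.75)·(0.75) + (-0.25)·(-0.25) + (-3.25)·(-3.25)) / 3 = 18.75/3 = 6.25

S is symmetric (S[j,i] = S[i,j]). Assembling:

S = [[6, -2],
 [-2, 6.25]]


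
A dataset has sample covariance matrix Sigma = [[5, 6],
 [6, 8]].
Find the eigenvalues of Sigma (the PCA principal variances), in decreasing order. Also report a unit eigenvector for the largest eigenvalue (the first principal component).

Step 1 — characteristic polynomial of 2×2 Sigma:
  det(Sigma - λI) = λ² - trace · λ + det = 0.
  trace = 5 + 8 = 13, det = 5·8 - (6)² = 4.
Step 2 — discriminant:
  Δ = trace² - 4·det = 169 - 16 = 153.
Step 3 — eigenvalues:
  λ = (trace ± √Δ)/2 = (13 ± 12.3693)/2,
  λ_1 = 12.6847,  λ_2 = 0.3153.

Step 4 — unit eigenvector for λ_1: solve (Sigma - λ_1 I)v = 0. First row:
  (5 - 12.6847)·v_x + (6)·v_y = 0, i.e. (-7.6847)·v_x + (6)·v_y = 0,
  so v ∝ (b, λ_1 - a) = (6, 7.6847) = u.
  ||u|| = √((6)² + (7.6847)²) = √(95.054) ≈ 9.7496,
  v_1 = u/||u|| ≈ (0.6154, 0.7882) (||v_1|| = 1).

λ_1 = 12.6847,  λ_2 = 0.3153;  v_1 ≈ (0.6154, 0.7882)


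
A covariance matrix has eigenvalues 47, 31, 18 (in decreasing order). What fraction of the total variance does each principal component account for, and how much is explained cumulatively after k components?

Step 1 — total variance = trace(Sigma) = Σ λ_i = 47 + 31 + 18 = 96.

Step 2 — fraction explained by component i = λ_i / Σ λ:
  PC1: 47/96 = 0.4896
  PC2: 31/96 = 0.3229
  PC3: 18/96 = 0.1875

Step 3 — cumulative fraction after k components = (λ_1 + ... + λ_k) / Σ λ:
  k = 1: 47/96 = 0.4896
  k = 2: (47 + 31)/96 = 78/96 = 0.8125
  k = 3: (47 + 31 + 18)/96 = 96/96 = 1

Summary (fraction, with percent):

explained: PC1 0.4896 (48.96%), PC2 0.3229 (32.29%), PC3 0.1875 (18.75%);  cumulative: 0.4896, 0.8125, 1


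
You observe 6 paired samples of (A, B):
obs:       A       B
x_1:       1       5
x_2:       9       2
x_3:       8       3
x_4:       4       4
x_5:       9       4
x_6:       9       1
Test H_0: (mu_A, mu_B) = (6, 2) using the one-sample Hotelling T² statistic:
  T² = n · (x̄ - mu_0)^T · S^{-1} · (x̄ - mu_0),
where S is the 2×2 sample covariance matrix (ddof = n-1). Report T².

Step 1 — sample mean vector:
  mean(A) = (1 + 9 + 8 + 4 + 9 + 9) / 6 = 40/6 = 6.6667
  mean(B) = (5 + 2 + 3 + 4 + 4 + 1) / 6 = 19/6 = 3.1667
  x̄ = (6.6667, 3.1667),  deviation x̄ - mu_0 = (6.6667, 3.1667) - (6, 2) = (0.6667, 1.1667).

Step 2 — sample covariance matrix, S[i,j] = (1/(n-1)) · Σ_k (x_{k,i} - mean_i) · (x_{k,j} - mean_j), divisor n-1 = 5:
  S[A,A] = ((-5.6667)·(-5.6667) + (2.3333)·(2.3333) + (1.3333)·(1.3333) + (-2.6667)·(-2.6667) + (2.3333)·(2.3333) + (2.3333)·(2.3333)) / 5 = 57.3333/5 = 11.4667
  S[A,B] = ((-5.6667)·(1.8333) + (2.3333)·(-1.1667) + (1.3333)·(-0.1667) + (-2.6667)·(0.8333) + (2.3333)·(0.8333) + (2.3333)·(-2.1667)) / 5 = -18.6667/5 = -3.7333
  S[B,B] = ((1.8333)·(1.8333) + (-1.1667)·(-1.1667) + (-0.1667)·(-0.1667) + (0.8333)·(0.8333) + (0.8333)·(0.8333) + (-2.1667)·(-2.1667)) / 5 = 10.8333/5 = 2.1667
  S = [[11.4667, -3.7333],
 [-3.7333, 2.1667]].

Step 3 — invert S. det(S) = 11.4667·2.1667 - (-3.7333)² = 10.9067.
  S^{-1} = (1/det) · [[d, -b], [-b, a]] = [[0.1987, 0.3423],
 [0.3423, 1.0513]].

Step 4 — quadratic form (x̄ - mu_0)^T · S^{-1} · (x̄ - mu_0):
  S^{-1} · (x̄ - mu_0) = (0.5318, 1.4548),
  (x̄ - mu_0)^T · [...] = (0.6667)·(0.5318) + (1.1667)·(1.4548) = 2.0518.

Step 5 — scale by n: T² = 6 · 2.0518 = 12.3105.

T² ≈ 12.3105


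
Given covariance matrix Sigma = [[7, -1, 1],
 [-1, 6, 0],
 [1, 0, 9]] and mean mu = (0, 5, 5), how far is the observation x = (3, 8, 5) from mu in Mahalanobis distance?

Step 1 — centre the observation: (x - mu) = (3, 3, 0).

Step 2 — invert Sigma (cofactor / det for 3×3, or solve directly):
  Sigma^{-1} = [[0.1488, 0.0248, -0.0165],
 [0.0248, 0.1708, -0.0028],
 [-0.0165, -0.0028, 0.1129]].

Step 3 — form the quadratic (x - mu)^T · Sigma^{-1} · (x - mu):
  Sigma^{-1} · (x - mu) = (0.5207, 0.5868, -0.0579).
  (x - mu)^T · [Sigma^{-1} · (x - mu)] = (3)·(0.5207) + (3)·(0.5868) + (0)·(-0.0579) = 3.3223.

Step 4 — take square root: d = √(3.3223) ≈ 1.8227.

d(x, mu) = √(3.3223) ≈ 1.8227


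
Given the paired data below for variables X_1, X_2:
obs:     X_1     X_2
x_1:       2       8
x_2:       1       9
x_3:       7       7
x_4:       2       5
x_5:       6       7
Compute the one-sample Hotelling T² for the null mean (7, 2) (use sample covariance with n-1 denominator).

Step 1 — sample mean vector:
  mean(X_1) = (2 + 1 + 7 + 2 + 6) / 5 = 18/5 = 3.6
  mean(X_2) = (8 + 9 + 7 + 5 + 7) / 5 = 36/5 = 7.2
  x̄ = (3.6, 7.2),  deviation x̄ - mu_0 = (3.6, 7.2) - (7, 2) = (-3.4, 5.2).

Step 2 — sample covariance matrix, S[i,j] = (1/(n-1)) · Σ_k (x_{k,i} - mean_i) · (x_{k,j} - mean_j), divisor n-1 = 4:
  S[X_1,X_1] = ((-1.6)·(-1.6) + (-2.6)·(-2.6) + (3.4)·(3.4) + (-1.6)·(-1.6) + (2.4)·(2.4)) / 4 = 29.2/4 = 7.3
  S[X_1,X_2] = ((-1.6)·(0.8) + (-2.6)·(1.8) + (3.4)·(-0.2) + (-1.6)·(-2.2) + (2.4)·(-0.2)) / 4 = -3.6/4 = -0.9
  S[X_2,X_2] = ((0.8)·(0.8) + (1.8)·(1.8) + (-0.2)·(-0.2) + (-2.2)·(-2.2) + (-0.2)·(-0.2)) / 4 = 8.8/4 = 2.2
  S = [[7.3, -0.9],
 [-0.9, 2.2]].

Step 3 — invert S. det(S) = 7.3·2.2 - (-0.9)² = 15.25.
  S^{-1} = (1/det) · [[d, -b], [-b, a]] = [[0.1443, 0.059],
 [0.059, 0.4787]].

Step 4 — quadratic form (x̄ - mu_0)^T · S^{-1} · (x̄ - mu_0):
  S^{-1} · (x̄ - mu_0) = (-0.1836, 2.2885),
  (x̄ - mu_0)^T · [...] = (-3.4)·(-0.1836) + (5.2)·(2.2885) = 12.5246.

Step 5 — scale by n: T² = 5 · 12.5246 = 62.623.

T² ≈ 62.623


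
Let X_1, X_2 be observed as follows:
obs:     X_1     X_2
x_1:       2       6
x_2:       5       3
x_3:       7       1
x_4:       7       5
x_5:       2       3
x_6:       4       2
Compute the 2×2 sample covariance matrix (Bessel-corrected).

Step 1 — column means:
  mean(X_1) = (2 + 5 + 7 + 7 + 2 + 4) / 6 = 27/6 = 4.5
  mean(X_2) = (6 + 3 + 1 + 5 + 3 + 2) / 6 = 20/6 = 3.3333

Step 2 — sample covariance S[i,j] = (1/(n-1)) · Σ_k (x_{k,i} - mean_i) · (x_{k,j} - mean_j), with n-1 = 5.
  S[X_1,X_1] = ((-2.5)·(-2.5) + (0.5)·(0.5) + (2.5)·(2.5) + (2.5)·(2.5) + (-2.5)·(-2.5) + (-0.5)·(-0.5)) / 5 = 25.5/5 = 5.1
  S[X_1,X_2] = ((-2.5)·(2.6667) + (0.5)·(-0.3333) + (2.5)·(-2.3333) + (2.5)·(1.6667) + (-2.5)·(-0.3333) + (-0.5)·(-1.3333)) / 5 = -7/5 = -1.4
  S[X_2,X_2] = ((2.6667)·(2.6667) + (-0.3333)·(-0.3333) + (-2.3333)·(-2.3333) + (1.6667)·(1.6667) + (-0.3333)·(-0.3333) + (-1.3333)·(-1.3333)) / 5 = 17.3333/5 = 3.4667

S is symmetric (S[j,i] = S[i,j]). Assembling:

S = [[5.1, -1.4],
 [-1.4, 3.4667]]


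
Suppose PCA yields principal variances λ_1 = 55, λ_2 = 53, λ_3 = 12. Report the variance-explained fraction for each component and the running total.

Step 1 — total variance = trace(Sigma) = Σ λ_i = 55 + 53 + 12 = 120.

Step 2 — fraction explained by component i = λ_i / Σ λ:
  PC1: 55/120 = 0.4583
  PC2: 53/120 = 0.4417
  PC3: 12/120 = 0.1

Step 3 — cumulative fraction after k components = (λ_1 + ... + λ_k) / Σ λ:
  k = 1: 55/120 = 0.4583
  k = 2: (55 + 53)/120 = 108/120 = 0.9
  k = 3: (55 + 53 + 12)/120 = 120/120 = 1

Summary (fraction, with percent):

explained: PC1 0.4583 (45.83%), PC2 0.4417 (44.17%), PC3 0.1 (10%);  cumulative: 0.4583, 0.9, 1


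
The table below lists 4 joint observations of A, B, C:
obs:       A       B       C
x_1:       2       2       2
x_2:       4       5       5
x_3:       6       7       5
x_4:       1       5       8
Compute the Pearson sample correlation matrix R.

Step 1 — column means:
  mean(A) = (2 + 4 + 6 + 1) / 4 = 13/4 = 3.25
  mean(B) = (2 + 5 + 7 + 5) / 4 = 19/4 = 4.75
  mean(C) = (2 + 5 + 5 + 8) / 4 = 20/4 = 5

Step 2 — sample variances and covariances s[i,j] = (1/(n-1)) · Σ_k (x_{k,i} - mean_i) · (x_{k,j} - mean_j), with n-1 = 3:
  s[A,A] = ((-1.25)·(-1.25) + (0.75)·(0.75) + (2.75)·(2.75) + (-2.25)·(-2.25)) / 3 = 14.75/3 = 4.9167
  s[A,B] = ((-1.25)·(-2.75) + (0.75)·(0.25) + (2.75)·(2.25) + (-2.25)·(0.25)) / 3 = 9.25/3 = 3.0833
  s[A,C] = ((-1.25)·(-3) + (0.75)·(0) + (2.75)·(0) + (-2.25)·(3)) / 3 = -3/3 = -1
  s[B,B] = ((-2.75)·(-2.75) + (0.25)·(0.25) + (2.25)·(2.25) + (0.25)·(0.25)) / 3 = 12.75/3 = 4.25
  s[B,C] = ((-2.75)·(-3) + (0.25)·(0) + (2.25)·(0) + (0.25)·(3)) / 3 = 9/3 = 3
  s[C,C] = ((-3)·(-3) + (0)·(0) + (0)·(0) + (3)·(3)) / 3 = 18/3 = 6
  Sample standard deviations s_i = √(s[i,i]):
  s(A) = √(4.9167) = 2.2174
  s(B) = √(4.25) = 2.0616
  s(C) = √(6) = 2.4495

Step 3 — r_{ij} = s_{ij} / (s_i · s_j):
  r[A,A] = 1 (diagonal).
  r[A,B] = 3.0833 / (2.2174 · 2.0616) = 3.0833 / 4.5712 = 0.6745
  r[A,C] = -1 / (2.2174 · 2.4495) = -1 / 5.4314 = -0.1841
  r[B,B] = 1 (diagonal).
  r[B,C] = 3 / (2.0616 · 2.4495) = 3 / 5.0498 = 0.5941
  r[C,C] = 1 (diagonal).

R is symmetric with unit diagonal. Assembling:

R = [[1, 0.6745, -0.1841],
 [0.6745, 1, 0.5941],
 [-0.1841, 0.5941, 1]]


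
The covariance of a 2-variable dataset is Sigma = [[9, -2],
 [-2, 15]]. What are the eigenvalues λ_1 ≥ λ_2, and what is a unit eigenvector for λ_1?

Step 1 — characteristic polynomial of 2×2 Sigma:
  det(Sigma - λI) = λ² - trace · λ + det = 0.
  trace = 9 + 15 = 24, det = 9·15 - (-2)² = 131.
Step 2 — discriminant:
  Δ = trace² - 4·det = 576 - 524 = 52.
Step 3 — eigenvalues:
  λ = (trace ± √Δ)/2 = (24 ± 7.2111)/2,
  λ_1 = 15.6056,  λ_2 = 8.3944.

Step 4 — unit eigenvector for λ_1: solve (Sigma - λ_1 I)v = 0. First row:
  (9 - 15.6056)·v_x + (-2)·v_y = 0, i.e. (-6.6056)·v_x + (-2)·v_y = 0,
  so v ∝ (b, λ_1 - a) = (-2, 6.6056); multiply by -1 so the first entry is positive: u = (2, -6.6056).
  ||u|| = √((2)² + (-6.6056)²) = √(47.6333) ≈ 6.9017,
  v_1 = u/||u|| ≈ (0.2898, -0.9571) (||v_1|| = 1).

λ_1 = 15.6056,  λ_2 = 8.3944;  v_1 ≈ (0.2898, -0.9571)


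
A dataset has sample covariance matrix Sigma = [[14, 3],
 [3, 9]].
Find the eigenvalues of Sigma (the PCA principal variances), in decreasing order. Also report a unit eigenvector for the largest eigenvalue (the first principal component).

Step 1 — characteristic polynomial of 2×2 Sigma:
  det(Sigma - λI) = λ² - trace · λ + det = 0.
  trace = 14 + 9 = 23, det = 14·9 - (3)² = 117.
Step 2 — discriminant:
  Δ = trace² - 4·det = 529 - 468 = 61.
Step 3 — eigenvalues:
  λ = (trace ± √Δ)/2 = (23 ± 7.8102)/2,
  λ_1 = 15.4051,  λ_2 = 7.5949.

Step 4 — unit eigenvector for λ_1: solve (Sigma - λ_1 I)v = 0. First row:
  (14 - 15.4051)·v_x + (3)·v_y = 0, i.e. (-1.4051)·v_x + (3)·v_y = 0,
  so v ∝ (b, λ_1 - a) = (3, 1.4051) = u.
  ||u|| = √((3)² + (1.4051)²) = √(10.9744) ≈ 3.3128,
  v_1 = u/||u|| ≈ (0.9056, 0.4242) (||v_1|| = 1).

λ_1 = 15.4051,  λ_2 = 7.5949;  v_1 ≈ (0.9056, 0.4242)


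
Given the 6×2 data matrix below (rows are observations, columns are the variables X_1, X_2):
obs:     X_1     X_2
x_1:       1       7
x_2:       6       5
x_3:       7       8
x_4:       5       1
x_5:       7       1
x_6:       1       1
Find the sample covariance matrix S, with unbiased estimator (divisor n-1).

Step 1 — column means:
  mean(X_1) = (1 + 6 + 7 + 5 + 7 + 1) / 6 = 27/6 = 4.5
  mean(X_2) = (7 + 5 + 8 + 1 + 1 + 1) / 6 = 23/6 = 3.8333

Step 2 — sample covariance S[i,j] = (1/(n-1)) · Σ_k (x_{k,i} - mean_i) · (x_{k,j} - mean_j), with n-1 = 5.
  S[X_1,X_1] = ((-3.5)·(-3.5) + (1.5)·(1.5) + (2.5)·(2.5) + (0.5)·(0.5) + (2.5)·(2.5) + (-3.5)·(-3.5)) / 5 = 39.5/5 = 7.9
  S[X_1,X_2] = ((-3.5)·(3.1667) + (1.5)·(1.1667) + (2.5)·(4.1667) + (0.5)·(-2.8333) + (2.5)·(-2.8333) + (-3.5)·(-2.8333)) / 5 = 2.5/5 = 0.5
  S[X_2,X_2] = ((3.1667)·(3.1667) + (1.1667)·(1.1667) + (4.1667)·(4.1667) + (-2.8333)·(-2.8333) + (-2.8333)·(-2.8333) + (-2.8333)·(-2.8333)) / 5 = 52.8333/5 = 10.5667

S is symmetric (S[j,i] = S[i,j]). Assembling:

S = [[7.9, 0.5],
 [0.5, 10.5667]]
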